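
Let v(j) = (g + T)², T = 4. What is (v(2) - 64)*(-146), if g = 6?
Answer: -5256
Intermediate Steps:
v(j) = 100 (v(j) = (6 + 4)² = 10² = 100)
(v(2) - 64)*(-146) = (100 - 64)*(-146) = 36*(-146) = -5256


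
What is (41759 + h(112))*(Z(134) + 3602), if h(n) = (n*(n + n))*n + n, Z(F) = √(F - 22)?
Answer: 10271920654 + 11406908*√7 ≈ 1.0302e+10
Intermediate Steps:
Z(F) = √(-22 + F)
h(n) = n + 2*n³ (h(n) = (n*(2*n))*n + n = (2*n²)*n + n = 2*n³ + n = n + 2*n³)
(41759 + h(112))*(Z(134) + 3602) = (41759 + (112 + 2*112³))*(√(-22 + 134) + 3602) = (41759 + (112 + 2*1404928))*(√112 + 3602) = (41759 + (112 + 2809856))*(4*√7 + 3602) = (41759 + 2809968)*(3602 + 4*√7) = 2851727*(3602 + 4*√7) = 10271920654 + 11406908*√7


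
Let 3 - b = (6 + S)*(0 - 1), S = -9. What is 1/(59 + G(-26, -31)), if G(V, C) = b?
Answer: 1/59 ≈ 0.016949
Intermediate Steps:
b = 0 (b = 3 - (6 - 9)*(0 - 1) = 3 - (-3)*(-1) = 3 - 1*3 = 3 - 3 = 0)
G(V, C) = 0
1/(59 + G(-26, -31)) = 1/(59 + 0) = 1/59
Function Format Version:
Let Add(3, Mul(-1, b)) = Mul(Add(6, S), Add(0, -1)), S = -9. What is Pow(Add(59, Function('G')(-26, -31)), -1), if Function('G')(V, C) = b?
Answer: Rational(1, 59) ≈ 0.016949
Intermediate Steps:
b = 0 (b = Add(3, Mul(-1, Mul(Add(6, -9), Add(0, -1)))) = Add(3, Mul(-1, Mul(-3, -1))) = Add(3, Mul(-1, 3)) = Add(3, -3) = 0)
Function('G')(V, C) = 0
Pow(Add(59, Function('G')(-26, -31)), -1) = Pow(Add(59, 0), -1) = Pow(59, -1) = Rational(1, 59)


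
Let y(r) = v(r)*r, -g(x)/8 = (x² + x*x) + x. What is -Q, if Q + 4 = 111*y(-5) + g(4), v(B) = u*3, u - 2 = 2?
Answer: 6952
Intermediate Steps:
u = 4 (u = 2 + 2 = 4)
g(x) = -16*x² - 8*x (g(x) = -8*((x² + x*x) + x) = -8*((x² + x²) + x) = -8*(2*x² + x) = -8*(x + 2*x²) = -16*x² - 8*x)
v(B) = 12 (v(B) = 4*3 = 12)
y(r) = 12*r
Q = -6952 (Q = -4 + (111*(12*(-5)) - 8*4*(1 + 2*4)) = -4 + (111*(-60) - 8*4*(1 + 8)) = -4 + (-6660 - 8*4*9) = -4 + (-6660 - 288) = -4 - 6948 = -6952)
-Q = -1*(-6952) = 6952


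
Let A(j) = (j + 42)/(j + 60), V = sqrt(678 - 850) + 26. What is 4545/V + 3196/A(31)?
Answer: 127627669/30952 - 4545*I*sqrt(43)/424 ≈ 4123.4 - 70.291*I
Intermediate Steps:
V = 26 + 2*I*sqrt(43) (V = sqrt(-172) + 26 = 2*I*sqrt(43) + 26 = 26 + 2*I*sqrt(43) ≈ 26.0 + 13.115*I)
A(j) = (42 + j)/(60 + j)
4545/V + 3196/A(31) = 4545/(26 + 2*I*sqrt(43)) + 3196/(((42 + 31)/(60 + 31))) = 4545/(26 + 2*I*sqrt(43)) + 3196/((73/91)) = 4545/(26 + 2*I*sqrt(43)) + 3196/(((1/91)*73)) = 4545/(26 + 2*I*sqrt(43)) + 3196/(73/91) = 4545/(26 + 2*I*sqrt(43)) + 3196*(91/73) = 4545/(26 + 2*I*sqrt(43)) + 290836/73 = 290836/73 + 4545/(26 + 2*I*sqrt(43))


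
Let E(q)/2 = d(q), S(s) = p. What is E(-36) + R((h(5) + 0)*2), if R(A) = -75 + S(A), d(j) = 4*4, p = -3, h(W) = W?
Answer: -46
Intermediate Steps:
S(s) = -3
d(j) = 16
E(q) = 32 (E(q) = 2*16 = 32)
R(A) = -78 (R(A) = -75 - 3 = -78)
E(-36) + R((h(5) + 0)*2) = 32 - 78 = -46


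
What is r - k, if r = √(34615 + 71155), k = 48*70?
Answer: -3360 + √105770 ≈ -3034.8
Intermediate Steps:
k = 3360
r = √105770 ≈ 325.22
r - k = √105770 - 1*3360 = √105770 - 3360 = -3360 + √105770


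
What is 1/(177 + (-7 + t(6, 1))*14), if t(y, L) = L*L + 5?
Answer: 1/163 ≈ 0.0061350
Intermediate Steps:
t(y, L) = 5 + L² (t(y, L) = L² + 5 = 5 + L²)
1/(177 + (-7 + t(6, 1))*14) = 1/(177 + (-7 + (5 + 1²))*14) = 1/(177 + (-7 + (5 + 1))*14) = 1/(177 + (-7 + 6)*14) = 1/(177 - 1*14) = 1/(177 - 14) = 1/163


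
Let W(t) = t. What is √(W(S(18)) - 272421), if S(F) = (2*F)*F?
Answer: 3*I*√30197 ≈ 521.32*I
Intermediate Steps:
S(F) = 2*F²
√(W(S(18)) - 272421) = √(2*18² - 272421) = √(2*324 - 272421) = √(648 - 272421) = √(-271773) = 3*I*√30197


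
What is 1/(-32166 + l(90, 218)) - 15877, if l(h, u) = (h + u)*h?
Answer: -70589143/4446 ≈ -15877.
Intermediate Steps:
l(h, u) = h*(h + u)
1/(-32166 + l(90, 218)) - 15877 = 1/(-32166 + 90*(90 + 218)) - 15877 = 1/(-32166 + 90*308) - 15877 = 1/(-32166 + 27720) - 15877 = 1/(-4446) - 15877 = -1/4446 - 15877 = -70589143/4446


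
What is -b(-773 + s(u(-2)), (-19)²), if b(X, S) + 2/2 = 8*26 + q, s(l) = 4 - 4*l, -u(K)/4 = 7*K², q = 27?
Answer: -234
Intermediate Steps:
u(K) = -28*K²
b(X, S) = 234 (b(X, S) = -1 + (8*26 + 27) = -1 + (208 + 27) = -1 + 235 = 234)
-b(-773 + s(u(-2)), (-19)²) = -1*234 = -234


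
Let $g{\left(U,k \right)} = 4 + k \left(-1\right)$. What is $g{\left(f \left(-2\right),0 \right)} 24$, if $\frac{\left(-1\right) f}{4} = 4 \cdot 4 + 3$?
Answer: $96$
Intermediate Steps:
$f = -76$ ($f = - 4 \left(4 \cdot 4 + 3\right) = - 4 \left(16 + 3\right) = \left(-4\right) 19 = -76$)
$g{\left(U,k \right)} = 4 - k$
$g{\left(f \left(-2\right),0 \right)} 24 = \left(4 - 0\right) 24 = \left(4 + 0\right) 24 = 4 \cdot 24 = 96$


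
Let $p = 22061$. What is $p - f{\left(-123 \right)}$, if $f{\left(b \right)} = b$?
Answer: $22184$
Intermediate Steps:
$p - f{\left(-123 \right)} = 22061 - -123 = 22061 + 123 = 22184$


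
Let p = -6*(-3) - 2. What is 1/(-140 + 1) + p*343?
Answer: 762831/139 ≈ 5488.0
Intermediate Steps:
p = 16 (p = 18 - 2 = 16)
1/(-140 + 1) + p*343 = 1/(-140 + 1) + 16*343 = 1/(-139) + 5488 = -1/139 + 5488 = 762831/139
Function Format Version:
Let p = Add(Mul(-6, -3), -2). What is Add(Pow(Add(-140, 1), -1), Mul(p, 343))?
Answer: Rational(762831, 139) ≈ 5488.0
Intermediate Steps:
p = 16 (p = Add(18, -2) = 16)
Add(Pow(Add(-140, 1), -1), Mul(p, 343)) = Add(Pow(Add(-140, 1), -1), Mul(16, 343)) = Add(Pow(-139, -1), 5488) = Add(Rational(-1, 139), 5488) = Rational(762831, 139)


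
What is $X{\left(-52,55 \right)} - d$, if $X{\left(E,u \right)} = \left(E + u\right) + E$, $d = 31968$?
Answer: $-32017$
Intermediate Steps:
$X{\left(E,u \right)} = u + 2 E$
$X{\left(-52,55 \right)} - d = \left(55 + 2 \left(-52\right)\right) - 31968 = \left(55 - 104\right) - 31968 = -49 - 31968 = -32017$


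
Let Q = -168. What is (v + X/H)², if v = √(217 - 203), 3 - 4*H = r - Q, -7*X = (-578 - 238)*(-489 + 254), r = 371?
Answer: 9196053854/219961 + 191760*√14/469 ≈ 43338.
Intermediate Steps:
X = -191760/7 (X = -(-578 - 238)*(-489 + 254)/7 = -(-816)*(-235)/7 = -⅐*191760 = -191760/7 ≈ -27394.)
H = -134 (H = ¾ - (371 - 1*(-168))/4 = ¾ - (371 + 168)/4 = ¾ - ¼*539 = ¾ - 539/4 = -134)
v = √14 ≈ 3.7417
(v + X/H)² = (√14 - 191760/7/(-134))² = (√14 - 191760/7*(-1/134))² = (√14 + 95880/469)² = (95880/469 + √14)²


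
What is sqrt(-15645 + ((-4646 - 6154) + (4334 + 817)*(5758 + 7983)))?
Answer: 3*sqrt(7861494) ≈ 8411.5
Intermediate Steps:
sqrt(-15645 + ((-4646 - 6154) + (4334 + 817)*(5758 + 7983))) = sqrt(-15645 + (-10800 + 5151*13741)) = sqrt(-15645 + (-10800 + 70779891)) = sqrt(-15645 + 70769091) = sqrt(70753446) = 3*sqrt(7861494)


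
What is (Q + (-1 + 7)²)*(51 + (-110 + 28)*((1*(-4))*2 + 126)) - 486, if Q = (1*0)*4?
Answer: -346986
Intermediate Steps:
Q = 0 (Q = 0*4 = 0)
(Q + (-1 + 7)²)*(51 + (-110 + 28)*((1*(-4))*2 + 126)) - 486 = (0 + (-1 + 7)²)*(51 + (-110 + 28)*((1*(-4))*2 + 126)) - 486 = (0 + 6²)*(51 - 82*(-4*2 + 126)) - 486 = (0 + 36)*(51 - 82*(-8 + 126)) - 486 = 36*(51 - 82*118) - 486 = 36*(51 - 9676) - 486 = 36*(-9625) - 486 = -346500 - 486 = -346986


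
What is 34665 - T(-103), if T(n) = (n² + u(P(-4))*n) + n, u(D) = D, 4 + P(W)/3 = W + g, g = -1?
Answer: 21378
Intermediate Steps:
P(W) = -15 + 3*W (P(W) = -12 + 3*(W - 1) = -12 + 3*(-1 + W) = -12 + (-3 + 3*W) = -15 + 3*W)
T(n) = n² - 26*n (T(n) = (n² + (-15 + 3*(-4))*n) + n = (n² + (-15 - 12)*n) + n = (n² - 27*n) + n = n² - 26*n)
34665 - T(-103) = 34665 - (-103)*(-26 - 103) = 34665 - (-103)*(-129) = 34665 - 1*13287 = 34665 - 13287 = 21378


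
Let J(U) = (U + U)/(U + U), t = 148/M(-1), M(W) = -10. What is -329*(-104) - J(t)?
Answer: 34215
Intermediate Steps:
t = -74/5 (t = 148/(-10) = 148*(-⅒) = -74/5 ≈ -14.800)
J(U) = 1 (J(U) = (2*U)/((2*U)) = (2*U)*(1/(2*U)) = 1)
-329*(-104) - J(t) = -329*(-104) - 1*1 = 34216 - 1 = 34215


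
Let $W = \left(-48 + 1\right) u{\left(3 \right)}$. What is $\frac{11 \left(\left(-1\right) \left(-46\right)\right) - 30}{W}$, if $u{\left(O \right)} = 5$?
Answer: $- \frac{476}{235} \approx -2.0255$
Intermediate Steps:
$W = -235$ ($W = \left(-48 + 1\right) 5 = \left(-47\right) 5 = -235$)
$\frac{11 \left(\left(-1\right) \left(-46\right)\right) - 30}{W} = \frac{11 \left(\left(-1\right) \left(-46\right)\right) - 30}{-235} = \left(11 \cdot 46 - 30\right) \left(- \frac{1}{235}\right) = \left(506 - 30\right) \left(- \frac{1}{235}\right) = 476 \left(- \frac{1}{235}\right) = - \frac{476}{235}$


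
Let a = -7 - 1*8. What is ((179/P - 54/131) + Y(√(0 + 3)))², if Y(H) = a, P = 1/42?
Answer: 965972499921/17161 ≈ 5.6289e+7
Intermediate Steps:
P = 1/42 ≈ 0.023810
a = -15 (a = -7 - 8 = -15)
Y(H) = -15
((179/P - 54/131) + Y(√(0 + 3)))² = ((179/(1/42) - 54/131) - 15)² = ((179*42 - 54*1/131) - 15)² = ((7518 - 54/131) - 15)² = (984804/131 - 15)² = (982839/131)² = 965972499921/17161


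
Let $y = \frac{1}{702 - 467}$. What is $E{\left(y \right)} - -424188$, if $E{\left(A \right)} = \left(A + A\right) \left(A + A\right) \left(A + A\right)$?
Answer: $\frac{5505058840508}{12977875} \approx 4.2419 \cdot 10^{5}$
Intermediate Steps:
$y = \frac{1}{235} \approx 0.0042553$
$E{\left(A \right)} = 8 A^{3}$ ($E{\left(A \right)} = 2 A 2 A 2 A = 2 A 4 A^{2} = 8 A^{3}$)
$E{\left(y \right)} - -424188 = \frac{8}{12977875} - -424188 = 8 \cdot \frac{1}{12977875} + 424188 = \frac{8}{12977875} + 424188 = \frac{5505058840508}{12977875}$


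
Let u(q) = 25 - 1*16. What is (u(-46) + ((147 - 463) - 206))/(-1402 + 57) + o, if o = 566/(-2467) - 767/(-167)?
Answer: 2629212472/554125205 ≈ 4.7448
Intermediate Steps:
u(q) = 9 (u(q) = 25 - 16 = 9)
o = 1797667/411989 (o = 566*(-1/2467) - 767*(-1/167) = -566/2467 + 767/167 = 1797667/411989 ≈ 4.3634)
(u(-46) + ((147 - 463) - 206))/(-1402 + 57) + o = (9 + ((147 - 463) - 206))/(-1402 + 57) + 1797667/411989 = (9 + (-316 - 206))/(-1345) + 1797667/411989 = (9 - 522)*(-1/1345) + 1797667/411989 = -513*(-1/1345) + 1797667/411989 = 513/1345 + 1797667/411989 = 2629212472/554125205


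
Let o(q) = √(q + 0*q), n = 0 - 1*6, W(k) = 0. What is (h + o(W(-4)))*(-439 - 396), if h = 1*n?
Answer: 5010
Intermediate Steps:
n = -6 (n = 0 - 6 = -6)
o(q) = √q (o(q) = √(q + 0) = √q)
h = -6 (h = 1*(-6) = -6)
(h + o(W(-4)))*(-439 - 396) = (-6 + √0)*(-439 - 396) = (-6 + 0)*(-835) = -6*(-835) = 5010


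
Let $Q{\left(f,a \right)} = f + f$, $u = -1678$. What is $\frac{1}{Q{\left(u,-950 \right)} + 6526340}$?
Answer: $\frac{1}{6522984} \approx 1.533 \cdot 10^{-7}$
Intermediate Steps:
$Q{\left(f,a \right)} = 2 f$
$\frac{1}{Q{\left(u,-950 \right)} + 6526340} = \frac{1}{2 \left(-1678\right) + 6526340} = \frac{1}{-3356 + 6526340} = \frac{1}{6522984}$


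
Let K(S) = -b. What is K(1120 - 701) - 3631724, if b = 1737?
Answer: -3633461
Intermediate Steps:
K(S) = -1737 (K(S) = -1*1737 = -1737)
K(1120 - 701) - 3631724 = -1737 - 3631724 = -3633461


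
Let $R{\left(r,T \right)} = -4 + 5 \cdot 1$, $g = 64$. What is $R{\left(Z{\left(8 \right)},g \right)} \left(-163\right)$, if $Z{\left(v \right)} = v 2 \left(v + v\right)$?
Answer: $-163$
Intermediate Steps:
$Z{\left(v \right)} = 4 v^{2}$ ($Z{\left(v \right)} = 2 v 2 v = 4 v^{2}$)
$R{\left(r,T \right)} = 1$ ($R{\left(r,T \right)} = -4 + 5 = 1$)
$R{\left(Z{\left(8 \right)},g \right)} \left(-163\right) = 1 \left(-163\right) = -163$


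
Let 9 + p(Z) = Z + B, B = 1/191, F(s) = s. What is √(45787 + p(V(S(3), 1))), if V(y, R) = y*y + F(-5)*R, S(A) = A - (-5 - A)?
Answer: √1674259205/191 ≈ 214.23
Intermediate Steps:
S(A) = 5 + 2*A (S(A) = A + (5 + A) = 5 + 2*A)
B = 1/191 ≈ 0.0052356
V(y, R) = y² - 5*R (V(y, R) = y*y - 5*R = y² - 5*R)
p(Z) = -1718/191 + Z (p(Z) = -9 + (Z + 1/191) = -9 + (1/191 + Z) = -1718/191 + Z)
√(45787 + p(V(S(3), 1))) = √(45787 + (-1718/191 + ((5 + 2*3)² - 5*1))) = √(45787 + (-1718/191 + ((5 + 6)² - 5))) = √(45787 + (-1718/191 + (11² - 5))) = √(45787 + (-1718/191 + (121 - 5))) = √(45787 + (-1718/191 + 116)) = √(45787 + 20438/191) = √(8765755/191) = √1674259205/191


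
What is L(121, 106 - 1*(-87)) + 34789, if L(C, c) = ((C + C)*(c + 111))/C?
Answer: 35397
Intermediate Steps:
L(C, c) = 222 + 2*c (L(C, c) = ((2*C)*(111 + c))/C = (2*C*(111 + c))/C = 222 + 2*c)
L(121, 106 - 1*(-87)) + 34789 = (222 + 2*(106 - 1*(-87))) + 34789 = (222 + 2*(106 + 87)) + 34789 = (222 + 2*193) + 34789 = (222 + 386) + 34789 = 608 + 34789 = 35397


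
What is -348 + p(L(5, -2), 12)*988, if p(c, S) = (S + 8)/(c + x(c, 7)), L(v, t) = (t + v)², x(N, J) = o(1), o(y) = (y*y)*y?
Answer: 1628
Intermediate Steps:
o(y) = y³ (o(y) = y²*y = y³)
x(N, J) = 1 (x(N, J) = 1³ = 1)
p(c, S) = (8 + S)/(1 + c) (p(c, S) = (S + 8)/(c + 1) = (8 + S)/(1 + c))
-348 + p(L(5, -2), 12)*988 = -348 + ((8 + 12)/(1 + (-2 + 5)²))*988 = -348 + (20/(1 + 3²))*988 = -348 + (20/(1 + 9))*988 = -348 + (20/10)*988 = -348 + ((⅒)*20)*988 = -348 + 2*988 = -348 + 1976 = 1628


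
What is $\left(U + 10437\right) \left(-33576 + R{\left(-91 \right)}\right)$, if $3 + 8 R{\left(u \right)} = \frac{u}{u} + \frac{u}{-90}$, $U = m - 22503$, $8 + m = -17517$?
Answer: $\frac{715356773119}{720} \approx 9.9355 \cdot 10^{8}$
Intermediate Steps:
$m = -17525$ ($m = -8 - 17517 = -17525$)
$U = -40028$ ($U = -17525 - 22503 = -40028$)
$R{\left(u \right)} = - \frac{1}{4} - \frac{u}{720}$ ($R{\left(u \right)} = - \frac{3}{8} + \frac{\frac{u}{u} + \frac{u}{-90}}{8} = - \frac{3}{8} + \frac{1 + u \left(- \frac{1}{90}\right)}{8} = - \frac{3}{8} + \frac{1 - \frac{u}{90}}{8} = - \frac{3}{8} - \left(- \frac{1}{8} + \frac{u}{720}\right) = - \frac{1}{4} - \frac{u}{720}$)
$\left(U + 10437\right) \left(-33576 + R{\left(-91 \right)}\right) = \left(-40028 + 10437\right) \left(-33576 - \frac{89}{720}\right) = - 29591 \left(-33576 + \left(- \frac{1}{4} + \frac{91}{720}\right)\right) = - 29591 \left(-33576 - \frac{89}{720}\right) = \left(-29591\right) \left(- \frac{24174809}{720}\right) = \frac{715356773119}{720}$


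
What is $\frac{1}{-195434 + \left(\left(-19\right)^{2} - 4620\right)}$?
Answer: $- \frac{1}{199693} \approx -5.0077 \cdot 10^{-6}$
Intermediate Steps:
$\frac{1}{-195434 + \left(\left(-19\right)^{2} - 4620\right)} = \frac{1}{-195434 + \left(361 - 4620\right)} = \frac{1}{-195434 - 4259} = \frac{1}{-199693} = - \frac{1}{199693}$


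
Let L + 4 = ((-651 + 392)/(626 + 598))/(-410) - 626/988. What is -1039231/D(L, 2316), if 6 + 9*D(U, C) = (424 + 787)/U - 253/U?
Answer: 1790465858410551/40731381094 ≈ 43958.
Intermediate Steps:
L = -574291907/123954480 (L = -4 + (((-651 + 392)/(626 + 598))/(-410) - 626/988) = -4 + (-259/1224*(-1/410) - 626*1/988) = -4 + (-259*1/1224*(-1/410) - 313/494) = -4 + (-259/1224*(-1/410) - 313/494) = -4 + (259/501840 - 313/494) = -4 - 78473987/123954480 = -574291907/123954480 ≈ -4.6331)
D(U, C) = -⅔ + 958/(9*U) (D(U, C) = -⅔ + ((424 + 787)/U - 253/U)/9 = -⅔ + (1211/U - 253/U)/9 = -⅔ + (958/U)/9 = -⅔ + 958/(9*U))
-1039231/D(L, 2316) = -1039231*(-574291907/(27545440*(479 - 3*(-574291907/123954480)))) = -1039231*(-574291907/(27545440*(479 + 574291907/41318160))) = -1039231/((2/9)*(-123954480/574291907)*(20365690547/41318160)) = -1039231/(-40731381094/1722875721) = -1039231*(-1722875721/40731381094) = 1790465858410551/40731381094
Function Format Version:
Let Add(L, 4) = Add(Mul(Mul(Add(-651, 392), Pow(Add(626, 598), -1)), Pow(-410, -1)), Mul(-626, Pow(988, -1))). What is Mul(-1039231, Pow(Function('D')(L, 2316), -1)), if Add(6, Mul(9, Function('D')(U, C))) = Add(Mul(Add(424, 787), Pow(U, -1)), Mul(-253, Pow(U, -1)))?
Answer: Rational(1790465858410551, 40731381094) ≈ 43958.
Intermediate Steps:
L = Rational(-574291907, 123954480) (L = Add(-4, Add(Mul(Mul(Add(-651, 392), Pow(Add(626, 598), -1)), Pow(-410, -1)), Mul(-626, Pow(988, -1)))) = Add(-4, Add(Mul(Mul(-259, Pow(1224, -1)), Rational(-1, 410)), Mul(-626, Rational(1, 988)))) = Add(-4, Add(Mul(Mul(-259, Rational(1, 1224)), Rational(-1, 410)), Rational(-313, 494))) = Add(-4, Add(Mul(Rational(-259, 1224), Rational(-1, 410)), Rational(-313, 494))) = Add(-4, Add(Rational(259, 501840), Rational(-313, 494))) = Add(-4, Rational(-78473987, 123954480)) = Rational(-574291907, 123954480) ≈ -4.6331)
Function('D')(U, C) = Add(Rational(-2, 3), Mul(Rational(958, 9), Pow(U, -1))) (Function('D')(U, C) = Add(Rational(-2, 3), Mul(Rational(1, 9), Add(Mul(Add(424, 787), Pow(U, -1)), Mul(-253, Pow(U, -1))))) = Add(Rational(-2, 3), Mul(Rational(1, 9), Add(Mul(1211, Pow(U, -1)), Mul(-253, Pow(U, -1))))) = Add(Rational(-2, 3), Mul(Rational(1, 9), Mul(958, Pow(U, -1)))) = Add(Rational(-2, 3), Mul(Rational(958, 9), Pow(U, -1))))
Mul(-1039231, Pow(Function('D')(L, 2316), -1)) = Mul(-1039231, Pow(Mul(Rational(2, 9), Pow(Rational(-574291907, 123954480), -1), Add(479, Mul(-3, Rational(-574291907, 123954480)))), -1)) = Mul(-1039231, Pow(Mul(Rational(2, 9), Rational(-123954480, 574291907), Add(479, Rational(574291907, 41318160))), -1)) = Mul(-1039231, Pow(Mul(Rational(2, 9), Rational(-123954480, 574291907), Rational(20365690547, 41318160)), -1)) = Mul(-1039231, Pow(Rational(-40731381094, 1722875721), -1)) = Mul(-1039231, Rational(-1722875721, 40731381094)) = Rational(1790465858410551, 40731381094)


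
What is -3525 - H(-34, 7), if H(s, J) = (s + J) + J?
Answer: -3505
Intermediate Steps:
H(s, J) = s + 2*J (H(s, J) = (J + s) + J = s + 2*J)
-3525 - H(-34, 7) = -3525 - (-34 + 2*7) = -3525 - (-34 + 14) = -3525 - 1*(-20) = -3525 + 20 = -3505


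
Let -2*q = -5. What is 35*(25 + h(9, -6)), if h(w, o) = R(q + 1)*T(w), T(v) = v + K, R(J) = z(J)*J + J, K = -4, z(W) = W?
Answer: 14525/4 ≈ 3631.3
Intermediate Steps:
q = 5/2 (q = -½*(-5) = 5/2 ≈ 2.5000)
R(J) = J + J² (R(J) = J*J + J = J² + J = J + J²)
T(v) = -4 + v (T(v) = v - 4 = -4 + v)
h(w, o) = -63 + 63*w/4 (h(w, o) = ((5/2 + 1)*(1 + (5/2 + 1)))*(-4 + w) = (7*(1 + 7/2)/2)*(-4 + w) = ((7/2)*(9/2))*(-4 + w) = 63*(-4 + w)/4 = -63 + 63*w/4)
35*(25 + h(9, -6)) = 35*(25 + (-63 + (63/4)*9)) = 35*(25 + (-63 + 567/4)) = 35*(25 + 315/4) = 35*(415/4) = 14525/4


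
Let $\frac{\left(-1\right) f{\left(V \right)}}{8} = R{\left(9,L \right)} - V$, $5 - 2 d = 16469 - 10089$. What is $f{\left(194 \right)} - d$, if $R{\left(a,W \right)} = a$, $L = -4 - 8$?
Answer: $\frac{9335}{2} \approx 4667.5$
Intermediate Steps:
$L = -12$ ($L = -4 - 8 = -12$)
$d = - \frac{6375}{2}$ ($d = \frac{5}{2} - \frac{16469 - 10089}{2} = \frac{5}{2} - 3190 = - \frac{6375}{2} \approx -3187.5$)
$f{\left(V \right)} = -72 + 8 V$ ($f{\left(V \right)} = - 8 \left(9 - V\right) = -72 + 8 V$)
$f{\left(194 \right)} - d = \left(-72 + 8 \cdot 194\right) - - \frac{6375}{2} = \left(-72 + 1552\right) + \frac{6375}{2} = 1480 + \frac{6375}{2} = \frac{9335}{2}$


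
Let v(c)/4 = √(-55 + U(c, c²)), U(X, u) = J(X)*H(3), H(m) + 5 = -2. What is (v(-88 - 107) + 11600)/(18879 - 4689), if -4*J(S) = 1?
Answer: 1160/1419 + I*√213/7095 ≈ 0.81748 + 0.002057*I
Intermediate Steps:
J(S) = -¼ (J(S) = -¼*1 = -¼)
H(m) = -7 (H(m) = -5 - 2 = -7)
U(X, u) = 7/4 (U(X, u) = -¼*(-7) = 7/4)
v(c) = 2*I*√213 (v(c) = 4*√(-55 + 7/4) = 4*√(-213/4) = 4*(I*√213/2) = 2*I*√213)
(v(-88 - 107) + 11600)/(18879 - 4689) = (2*I*√213 + 11600)/(18879 - 4689) = (11600 + 2*I*√213)/14190 = (11600 + 2*I*√213)*(1/14190) = 1160/1419 + I*√213/7095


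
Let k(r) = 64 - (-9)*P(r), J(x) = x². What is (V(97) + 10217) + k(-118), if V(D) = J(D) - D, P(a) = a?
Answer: 18531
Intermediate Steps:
V(D) = D² - D
k(r) = 64 + 9*r (k(r) = 64 - (-9)*r = 64 + 9*r)
(V(97) + 10217) + k(-118) = (97*(-1 + 97) + 10217) + (64 + 9*(-118)) = (97*96 + 10217) + (64 - 1062) = (9312 + 10217) - 998 = 19529 - 998 = 18531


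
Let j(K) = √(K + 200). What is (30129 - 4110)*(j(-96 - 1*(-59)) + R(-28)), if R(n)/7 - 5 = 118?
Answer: 22402359 + 26019*√163 ≈ 2.2735e+7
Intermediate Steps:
R(n) = 861 (R(n) = 35 + 7*118 = 35 + 826 = 861)
j(K) = √(200 + K)
(30129 - 4110)*(j(-96 - 1*(-59)) + R(-28)) = (30129 - 4110)*(√(200 + (-96 - 1*(-59))) + 861) = 26019*(√(200 + (-96 + 59)) + 861) = 26019*(√(200 - 37) + 861) = 26019*(√163 + 861) = 26019*(861 + √163) = 22402359 + 26019*√163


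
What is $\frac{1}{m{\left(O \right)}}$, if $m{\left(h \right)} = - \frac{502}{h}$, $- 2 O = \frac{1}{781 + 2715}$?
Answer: $\frac{1}{3509984} \approx 2.849 \cdot 10^{-7}$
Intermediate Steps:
$O = - \frac{1}{6992}$ ($O = - \frac{1}{2 \left(781 + 2715\right)} = - \frac{1}{2 \cdot 3496} = \left(- \frac{1}{2}\right) \frac{1}{3496} = - \frac{1}{6992} \approx -0.00014302$)
$\frac{1}{m{\left(O \right)}} = \frac{1}{\left(-502\right) \frac{1}{- \frac{1}{6992}}} = \frac{1}{\left(-502\right) \left(-6992\right)} = \frac{1}{3509984}$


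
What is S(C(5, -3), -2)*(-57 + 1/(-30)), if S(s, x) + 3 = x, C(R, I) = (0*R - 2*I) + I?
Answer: 1711/6 ≈ 285.17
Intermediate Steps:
C(R, I) = -I (C(R, I) = (0 - 2*I) + I = -2*I + I = -I)
S(s, x) = -3 + x
S(C(5, -3), -2)*(-57 + 1/(-30)) = (-3 - 2)*(-57 + 1/(-30)) = -5*(-57 - 1/30) = -5*(-1711/30) = 1711/6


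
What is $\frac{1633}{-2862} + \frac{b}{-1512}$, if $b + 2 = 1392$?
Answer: $- \frac{2211}{1484} \approx -1.4899$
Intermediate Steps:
$b = 1390$ ($b = -2 + 1392 = 1390$)
$\frac{1633}{-2862} + \frac{b}{-1512} = \frac{1633}{-2862} + \frac{1390}{-1512} = 1633 \left(- \frac{1}{2862}\right) + 1390 \left(- \frac{1}{1512}\right) = - \frac{1633}{2862} - \frac{695}{756} = - \frac{2211}{1484}$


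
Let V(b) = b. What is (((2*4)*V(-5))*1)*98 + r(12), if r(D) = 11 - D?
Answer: -3921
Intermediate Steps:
(((2*4)*V(-5))*1)*98 + r(12) = (((2*4)*(-5))*1)*98 + (11 - 1*12) = ((8*(-5))*1)*98 + (11 - 12) = -40*1*98 - 1 = -40*98 - 1 = -3920 - 1 = -3921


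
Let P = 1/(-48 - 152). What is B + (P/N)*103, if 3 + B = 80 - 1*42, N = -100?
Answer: 700103/20000 ≈ 35.005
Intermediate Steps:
P = -1/200 (P = 1/(-200) = -1/200 ≈ -0.0050000)
B = 35 (B = -3 + (80 - 1*42) = -3 + (80 - 42) = -3 + 38 = 35)
B + (P/N)*103 = 35 - 1/200/(-100)*103 = 35 - 1/200*(-1/100)*103 = 35 + (1/20000)*103 = 35 + 103/20000 = 700103/20000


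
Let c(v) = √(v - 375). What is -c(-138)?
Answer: -3*I*√57 ≈ -22.65*I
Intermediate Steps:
c(v) = √(-375 + v)
-c(-138) = -√(-375 - 138) = -√(-513) = -3*I*√57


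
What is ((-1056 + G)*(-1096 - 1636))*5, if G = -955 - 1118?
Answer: 42742140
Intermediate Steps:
G = -2073
((-1056 + G)*(-1096 - 1636))*5 = ((-1056 - 2073)*(-1096 - 1636))*5 = -3129*(-2732)*5 = 8548428*5 = 42742140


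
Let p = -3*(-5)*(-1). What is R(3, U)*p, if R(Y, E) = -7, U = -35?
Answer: 105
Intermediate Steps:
p = -15 (p = 15*(-1) = -15)
R(3, U)*p = -7*(-15) = 105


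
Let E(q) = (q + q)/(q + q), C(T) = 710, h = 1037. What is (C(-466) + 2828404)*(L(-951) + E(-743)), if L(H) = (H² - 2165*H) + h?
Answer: 8386495402356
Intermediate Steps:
E(q) = 1 (E(q) = (2*q)/((2*q)) = (2*q)*(1/(2*q)) = 1)
L(H) = 1037 + H² - 2165*H (L(H) = (H² - 2165*H) + 1037 = 1037 + H² - 2165*H)
(C(-466) + 2828404)*(L(-951) + E(-743)) = (710 + 2828404)*((1037 + (-951)² - 2165*(-951)) + 1) = 2829114*((1037 + 904401 + 2058915) + 1) = 2829114*(2964353 + 1) = 2829114*2964354 = 8386495402356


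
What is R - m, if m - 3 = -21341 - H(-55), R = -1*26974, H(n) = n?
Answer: -5691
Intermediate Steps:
R = -26974
m = -21283 (m = 3 + (-21341 - 1*(-55)) = 3 + (-21341 + 55) = 3 - 21286 = -21283)
R - m = -26974 - 1*(-21283) = -26974 + 21283 = -5691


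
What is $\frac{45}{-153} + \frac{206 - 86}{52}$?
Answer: $\frac{445}{221} \approx 2.0136$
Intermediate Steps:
$\frac{45}{-153} + \frac{206 - 86}{52} = 45 \left(- \frac{1}{153}\right) + 120 \cdot \frac{1}{52} = - \frac{5}{17} + \frac{30}{13} = \frac{445}{221}$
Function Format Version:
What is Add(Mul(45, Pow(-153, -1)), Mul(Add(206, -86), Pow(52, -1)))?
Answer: Rational(445, 221) ≈ 2.0136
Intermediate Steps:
Add(Mul(45, Pow(-153, -1)), Mul(Add(206, -86), Pow(52, -1))) = Add(Mul(45, Rational(-1, 153)), Mul(120, Rational(1, 52))) = Add(Rational(-5, 17), Rational(30, 13)) = Rational(445, 221)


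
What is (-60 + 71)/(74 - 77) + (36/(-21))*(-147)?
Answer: 745/3 ≈ 248.33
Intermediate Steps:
(-60 + 71)/(74 - 77) + (36/(-21))*(-147) = 11/(-3) + (36*(-1/21))*(-147) = 11*(-⅓) - 12/7*(-147) = -11/3 + 252 = 745/3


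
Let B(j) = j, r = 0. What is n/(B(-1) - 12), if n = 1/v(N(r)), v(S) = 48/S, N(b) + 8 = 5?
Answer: 1/208 ≈ 0.0048077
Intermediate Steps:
N(b) = -3 (N(b) = -8 + 5 = -3)
n = -1/16 (n = 1/(48/(-3)) = 1/(48*(-1/3)) = 1/(-16) = -1/16 ≈ -0.062500)
n/(B(-1) - 12) = -1/(16*(-1 - 12)) = -1/16/(-13) = -1/16*(-1/13) = 1/208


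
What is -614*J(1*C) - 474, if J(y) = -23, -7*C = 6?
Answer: 13648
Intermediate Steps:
C = -6/7 (C = -⅐*6 = -6/7 ≈ -0.85714)
-614*J(1*C) - 474 = -614*(-23) - 474 = 14122 - 474 = 13648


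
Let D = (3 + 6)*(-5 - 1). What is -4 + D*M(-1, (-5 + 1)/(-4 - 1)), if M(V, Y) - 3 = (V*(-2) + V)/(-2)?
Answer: -139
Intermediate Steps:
M(V, Y) = 3 + V/2 (M(V, Y) = 3 + (V*(-2) + V)/(-2) = 3 + (-2*V + V)*(-½) = 3 - V*(-½) = 3 + V/2)
D = -54 (D = 9*(-6) = -54)
-4 + D*M(-1, (-5 + 1)/(-4 - 1)) = -4 - 54*(3 + (½)*(-1)) = -4 - 54*(3 - ½) = -4 - 54*5/2 = -4 - 135 = -139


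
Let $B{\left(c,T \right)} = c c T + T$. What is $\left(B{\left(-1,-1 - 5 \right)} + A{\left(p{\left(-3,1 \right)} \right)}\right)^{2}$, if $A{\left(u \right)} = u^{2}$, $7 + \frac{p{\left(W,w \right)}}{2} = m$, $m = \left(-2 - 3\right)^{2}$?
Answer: $1648656$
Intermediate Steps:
$B{\left(c,T \right)} = T + T c^{2}$ ($B{\left(c,T \right)} = c^{2} T + T = T c^{2} + T = T + T c^{2}$)
$m = 25$ ($m = \left(-5\right)^{2} = 25$)
$p{\left(W,w \right)} = 36$ ($p{\left(W,w \right)} = -14 + 2 \cdot 25 = -14 + 50 = 36$)
$\left(B{\left(-1,-1 - 5 \right)} + A{\left(p{\left(-3,1 \right)} \right)}\right)^{2} = \left(\left(-1 - 5\right) \left(1 + \left(-1\right)^{2}\right) + 36^{2}\right)^{2} = \left(\left(-1 - 5\right) \left(1 + 1\right) + 1296\right)^{2} = \left(\left(-6\right) 2 + 1296\right)^{2} = \left(-12 + 1296\right)^{2} = 1284^{2} = 1648656$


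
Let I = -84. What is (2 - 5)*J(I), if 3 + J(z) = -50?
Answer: 159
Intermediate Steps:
J(z) = -53 (J(z) = -3 - 50 = -53)
(2 - 5)*J(I) = (2 - 5)*(-53) = -3*(-53) = 159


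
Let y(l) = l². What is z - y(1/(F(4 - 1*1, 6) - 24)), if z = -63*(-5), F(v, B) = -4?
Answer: 246959/784 ≈ 315.00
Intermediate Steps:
z = 315
z - y(1/(F(4 - 1*1, 6) - 24)) = 315 - (1/(-4 - 24))² = 315 - (1/(-28))² = 315 - (-1/28)² = 315 - 1*1/784 = 315 - 1/784 = 246959/784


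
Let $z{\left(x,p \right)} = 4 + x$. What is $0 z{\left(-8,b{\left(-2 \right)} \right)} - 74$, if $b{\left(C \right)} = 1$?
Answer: $-74$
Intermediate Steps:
$0 z{\left(-8,b{\left(-2 \right)} \right)} - 74 = 0 \left(4 - 8\right) - 74 = 0 \left(-4\right) - 74 = 0 - 74 = -74$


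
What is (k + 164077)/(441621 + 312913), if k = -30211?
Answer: 66933/377267 ≈ 0.17742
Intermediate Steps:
(k + 164077)/(441621 + 312913) = (-30211 + 164077)/(441621 + 312913) = 133866/754534 = 133866*(1/754534) = 66933/377267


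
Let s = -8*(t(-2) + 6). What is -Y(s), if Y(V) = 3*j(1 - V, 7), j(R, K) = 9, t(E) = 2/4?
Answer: -27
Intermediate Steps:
t(E) = ½ (t(E) = 2*(¼) = ½)
s = -52 (s = -8*(½ + 6) = -8*13/2 = -52)
Y(V) = 27 (Y(V) = 3*9 = 27)
-Y(s) = -1*27 = -27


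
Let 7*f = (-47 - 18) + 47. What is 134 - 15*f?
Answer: 1208/7 ≈ 172.57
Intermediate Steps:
f = -18/7 (f = ((-47 - 18) + 47)/7 = (-65 + 47)/7 = (⅐)*(-18) = -18/7 ≈ -2.5714)
134 - 15*f = 134 - 15*(-18/7) = 134 + 270/7 = 1208/7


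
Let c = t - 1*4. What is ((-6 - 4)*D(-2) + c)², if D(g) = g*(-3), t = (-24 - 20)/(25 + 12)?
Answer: 5817744/1369 ≈ 4249.6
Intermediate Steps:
t = -44/37 ≈ -1.1892
D(g) = -3*g
c = -192/37 (c = -44/37 - 1*4 = -44/37 - 4 = -192/37 ≈ -5.1892)
((-6 - 4)*D(-2) + c)² = ((-6 - 4)*(-3*(-2)) - 192/37)² = (-10*6 - 192/37)² = (-60 - 192/37)² = (-2412/37)² = 5817744/1369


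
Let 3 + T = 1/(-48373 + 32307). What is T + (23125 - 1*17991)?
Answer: 82434645/16066 ≈ 5131.0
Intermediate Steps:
T = -48199/16066 (T = -3 + 1/(-48373 + 32307) = -3 + 1/(-16066) = -3 - 1/16066 = -48199/16066 ≈ -3.0001)
T + (23125 - 1*17991) = -48199/16066 + (23125 - 1*17991) = -48199/16066 + (23125 - 17991) = -48199/16066 + 5134 = 82434645/16066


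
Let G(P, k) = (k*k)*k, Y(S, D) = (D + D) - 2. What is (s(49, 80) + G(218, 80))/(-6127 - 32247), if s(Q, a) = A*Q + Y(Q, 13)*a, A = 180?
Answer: -261370/19187 ≈ -13.622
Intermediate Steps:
Y(S, D) = -2 + 2*D (Y(S, D) = 2*D - 2 = -2 + 2*D)
G(P, k) = k³ (G(P, k) = k²*k = k³)
s(Q, a) = 24*a + 180*Q (s(Q, a) = 180*Q + (-2 + 2*13)*a = 180*Q + (-2 + 26)*a = 180*Q + 24*a = 24*a + 180*Q)
(s(49, 80) + G(218, 80))/(-6127 - 32247) = ((24*80 + 180*49) + 80³)/(-6127 - 32247) = ((1920 + 8820) + 512000)/(-38374) = (10740 + 512000)*(-1/38374) = 522740*(-1/38374) = -261370/19187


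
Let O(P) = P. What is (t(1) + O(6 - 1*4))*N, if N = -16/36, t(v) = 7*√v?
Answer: -4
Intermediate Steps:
N = -4/9 (N = -16*1/36 = -4/9 ≈ -0.44444)
(t(1) + O(6 - 1*4))*N = (7*√1 + (6 - 1*4))*(-4/9) = (7*1 + (6 - 4))*(-4/9) = (7 + 2)*(-4/9) = 9*(-4/9) = -4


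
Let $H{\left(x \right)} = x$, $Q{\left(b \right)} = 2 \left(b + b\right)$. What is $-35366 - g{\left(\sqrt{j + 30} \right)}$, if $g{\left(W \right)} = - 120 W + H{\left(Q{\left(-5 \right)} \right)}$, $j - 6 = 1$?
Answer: $-35346 + 120 \sqrt{37} \approx -34616.0$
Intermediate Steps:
$j = 7$ ($j = 6 + 1 = 7$)
$Q{\left(b \right)} = 4 b$ ($Q{\left(b \right)} = 2 \cdot 2 b = 4 b$)
$g{\left(W \right)} = -20 - 120 W$ ($g{\left(W \right)} = - 120 W + 4 \left(-5\right) = - 120 W - 20 = -20 - 120 W$)
$-35366 - g{\left(\sqrt{j + 30} \right)} = -35366 - \left(-20 - 120 \sqrt{7 + 30}\right) = -35366 - \left(-20 - 120 \sqrt{37}\right) = -35366 + \left(20 + 120 \sqrt{37}\right) = -35346 + 120 \sqrt{37}$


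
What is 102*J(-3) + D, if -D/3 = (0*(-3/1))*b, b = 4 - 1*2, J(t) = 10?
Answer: 1020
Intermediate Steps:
b = 2 (b = 4 - 2 = 2)
D = 0 (D = -3*0*(-3/1)*2 = -3*0*(-3*1)*2 = -3*0*(-3)*2 = -0*2 = -3*0 = 0)
102*J(-3) + D = 102*10 + 0 = 1020 + 0 = 1020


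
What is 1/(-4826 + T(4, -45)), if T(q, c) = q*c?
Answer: -1/5006 ≈ -0.00019976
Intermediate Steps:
T(q, c) = c*q
1/(-4826 + T(4, -45)) = 1/(-4826 - 45*4) = 1/(-4826 - 180) = 1/(-5006) = -1/5006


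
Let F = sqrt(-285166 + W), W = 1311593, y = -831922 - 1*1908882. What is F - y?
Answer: 2740804 + sqrt(1026427) ≈ 2.7418e+6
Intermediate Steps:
y = -2740804 (y = -831922 - 1908882 = -2740804)
F = sqrt(1026427) (F = sqrt(-285166 + 1311593) = sqrt(1026427) ≈ 1013.1)
F - y = sqrt(1026427) - 1*(-2740804) = sqrt(1026427) + 2740804 = 2740804 + sqrt(1026427)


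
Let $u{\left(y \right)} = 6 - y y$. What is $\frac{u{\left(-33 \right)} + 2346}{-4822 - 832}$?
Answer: $- \frac{1263}{5654} \approx -0.22338$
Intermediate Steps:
$u{\left(y \right)} = 6 - y^{2}$
$\frac{u{\left(-33 \right)} + 2346}{-4822 - 832} = \frac{\left(6 - \left(-33\right)^{2}\right) + 2346}{-4822 - 832} = \frac{\left(6 - 1089\right) + 2346}{-5654} = \left(\left(6 - 1089\right) + 2346\right) \left(- \frac{1}{5654}\right) = \left(-1083 + 2346\right) \left(- \frac{1}{5654}\right) = 1263 \left(- \frac{1}{5654}\right) = - \frac{1263}{5654}$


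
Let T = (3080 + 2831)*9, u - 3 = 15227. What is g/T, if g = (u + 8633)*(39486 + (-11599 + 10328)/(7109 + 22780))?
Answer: 686902730969/38782071 ≈ 17712.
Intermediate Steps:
u = 15230 (u = 3 + 15227 = 15230)
T = 53199 (T = 5911*9 = 53199)
g = 686902730969/729 (g = (15230 + 8633)*(39486 + (-11599 + 10328)/(7109 + 22780)) = 23863*(39486 - 1271/29889) = 23863*(39486 - 1271*1/29889) = 23863*(39486 - 31/729) = 23863*(28785263/729) = 686902730969/729 ≈ 9.4225e+8)
g/T = (686902730969/729)/53199 = (686902730969/729)*(1/53199) = 686902730969/38782071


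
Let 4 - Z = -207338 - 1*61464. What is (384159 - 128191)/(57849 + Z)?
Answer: 255968/326655 ≈ 0.78360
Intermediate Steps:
Z = 268806 (Z = 4 - (-207338 - 1*61464) = 4 - (-207338 - 61464) = 4 - 1*(-268802) = 4 + 268802 = 268806)
(384159 - 128191)/(57849 + Z) = (384159 - 128191)/(57849 + 268806) = 255968/326655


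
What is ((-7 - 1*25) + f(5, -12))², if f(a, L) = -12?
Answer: 1936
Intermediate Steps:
((-7 - 1*25) + f(5, -12))² = ((-7 - 1*25) - 12)² = ((-7 - 25) - 12)² = (-32 - 12)² = (-44)² = 1936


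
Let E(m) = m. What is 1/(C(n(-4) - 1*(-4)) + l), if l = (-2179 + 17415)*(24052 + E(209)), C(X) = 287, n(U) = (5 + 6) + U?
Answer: 1/369640883 ≈ 2.7053e-9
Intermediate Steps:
n(U) = 11 + U
l = 369640596 (l = (-2179 + 17415)*(24052 + 209) = 15236*24261 = 369640596)
1/(C(n(-4) - 1*(-4)) + l) = 1/(287 + 369640596) = 1/369640883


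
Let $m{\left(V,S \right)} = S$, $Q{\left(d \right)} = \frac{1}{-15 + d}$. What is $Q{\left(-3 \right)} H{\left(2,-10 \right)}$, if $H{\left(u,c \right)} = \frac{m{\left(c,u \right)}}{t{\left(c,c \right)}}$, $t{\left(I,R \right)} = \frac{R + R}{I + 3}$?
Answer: $- \frac{7}{180} \approx -0.038889$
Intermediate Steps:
$t{\left(I,R \right)} = \frac{2 R}{3 + I}$
$H{\left(u,c \right)} = \frac{u \left(3 + c\right)}{2 c}$ ($H{\left(u,c \right)} = \frac{u}{2 c \frac{1}{3 + c}} = u \frac{3 + c}{2 c} = \frac{u \left(3 + c\right)}{2 c}$)
$Q{\left(-3 \right)} H{\left(2,-10 \right)} = \frac{\frac{1}{2} \cdot 2 \frac{1}{-10} \left(3 - 10\right)}{-15 - 3} = \frac{\frac{1}{2} \cdot 2 \left(- \frac{1}{10}\right) \left(-7\right)}{-18} = \left(- \frac{1}{18}\right) \frac{7}{10} = - \frac{7}{180}$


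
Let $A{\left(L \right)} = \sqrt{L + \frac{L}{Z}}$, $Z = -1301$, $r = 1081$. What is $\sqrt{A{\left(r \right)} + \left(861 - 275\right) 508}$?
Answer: $\frac{\sqrt{503867006488 + 13010 \sqrt{18282953}}}{1301} \approx 545.64$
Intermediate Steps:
$A{\left(L \right)} = \frac{10 \sqrt{16913} \sqrt{L}}{1301}$ ($A{\left(L \right)} = \sqrt{L + \frac{L}{-1301}} = \sqrt{L + L \left(- \frac{1}{1301}\right)} = \sqrt{L - \frac{L}{1301}} = \sqrt{\frac{1300 L}{1301}} = \frac{10 \sqrt{16913} \sqrt{L}}{1301}$)
$\sqrt{A{\left(r \right)} + \left(861 - 275\right) 508} = \sqrt{\frac{10 \sqrt{16913} \sqrt{1081}}{1301} + \left(861 - 275\right) 508} = \sqrt{\frac{10 \sqrt{18282953}}{1301} + 586 \cdot 508} = \sqrt{\frac{10 \sqrt{18282953}}{1301} + 297688} = \sqrt{297688 + \frac{10 \sqrt{18282953}}{1301}}$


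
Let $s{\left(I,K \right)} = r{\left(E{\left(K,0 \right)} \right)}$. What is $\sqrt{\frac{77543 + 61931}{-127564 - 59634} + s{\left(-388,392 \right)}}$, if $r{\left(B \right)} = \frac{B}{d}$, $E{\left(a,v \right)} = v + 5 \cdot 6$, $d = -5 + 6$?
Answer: $\frac{\sqrt{256295870567}}{93599} \approx 5.4088$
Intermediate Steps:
$d = 1$
$E{\left(a,v \right)} = 30 + v$ ($E{\left(a,v \right)} = v + 30 = 30 + v$)
$r{\left(B \right)} = B$ ($r{\left(B \right)} = \frac{B}{1} = B 1 = B$)
$s{\left(I,K \right)} = 30$ ($s{\left(I,K \right)} = 30 + 0 = 30$)
$\sqrt{\frac{77543 + 61931}{-127564 - 59634} + s{\left(-388,392 \right)}} = \sqrt{\frac{77543 + 61931}{-127564 - 59634} + 30} = \sqrt{\frac{139474}{-187198} + 30} = \sqrt{139474 \left(- \frac{1}{187198}\right) + 30} = \sqrt{- \frac{69737}{93599} + 30} = \sqrt{\frac{2738233}{93599}} = \frac{\sqrt{256295870567}}{93599}$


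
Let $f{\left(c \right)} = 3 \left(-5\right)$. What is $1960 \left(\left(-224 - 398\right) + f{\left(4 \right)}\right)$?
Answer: $-1248520$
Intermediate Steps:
$f{\left(c \right)} = -15$
$1960 \left(\left(-224 - 398\right) + f{\left(4 \right)}\right) = 1960 \left(\left(-224 - 398\right) - 15\right) = 1960 \left(-622 - 15\right) = 1960 \left(-637\right) = -1248520$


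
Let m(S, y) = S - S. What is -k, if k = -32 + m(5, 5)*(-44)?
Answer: 32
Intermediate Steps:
m(S, y) = 0
k = -32 (k = -32 + 0*(-44) = -32 + 0 = -32)
-k = -1*(-32) = 32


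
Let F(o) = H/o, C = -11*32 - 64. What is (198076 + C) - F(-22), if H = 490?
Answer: 2174505/11 ≈ 1.9768e+5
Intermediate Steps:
C = -416 (C = -352 - 64 = -416)
F(o) = 490/o
(198076 + C) - F(-22) = (198076 - 416) - 490/(-22) = 197660 - 490*(-1)/22 = 197660 - 1*(-245/11) = 197660 + 245/11 = 2174505/11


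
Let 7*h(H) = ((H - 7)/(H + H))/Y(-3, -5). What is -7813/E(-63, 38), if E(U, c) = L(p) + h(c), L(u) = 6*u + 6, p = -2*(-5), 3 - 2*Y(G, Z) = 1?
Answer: -4156516/35143 ≈ -118.27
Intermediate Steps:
Y(G, Z) = 1 (Y(G, Z) = 3/2 - ½*1 = 3/2 - ½ = 1)
h(H) = (-7 + H)/(14*H) (h(H) = (((H - 7)/(H + H))/1)/7 = (((-7 + H)/((2*H)))*1)/7 = (((-7 + H)*(1/(2*H)))*1)/7 = (((-7 + H)/(2*H))*1)/7 = ((-7 + H)/(2*H))/7 = (-7 + H)/(14*H))
p = 10
L(u) = 6 + 6*u
E(U, c) = 66 + (-7 + c)/(14*c) (E(U, c) = (6 + 6*10) + (-7 + c)/(14*c) = (6 + 60) + (-7 + c)/(14*c) = 66 + (-7 + c)/(14*c))
-7813/E(-63, 38) = -7813*532/(-7 + 925*38) = -7813*532/(-7 + 35150) = -7813/((1/14)*(1/38)*35143) = -7813/35143/532 = -7813*532/35143 = -4156516/35143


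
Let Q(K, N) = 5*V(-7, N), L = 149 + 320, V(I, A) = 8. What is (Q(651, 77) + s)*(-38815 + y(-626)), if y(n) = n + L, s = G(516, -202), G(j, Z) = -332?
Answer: 11379824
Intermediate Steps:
s = -332
L = 469
y(n) = 469 + n (y(n) = n + 469 = 469 + n)
Q(K, N) = 40 (Q(K, N) = 5*8 = 40)
(Q(651, 77) + s)*(-38815 + y(-626)) = (40 - 332)*(-38815 + (469 - 626)) = -292*(-38815 - 157) = -292*(-38972) = 11379824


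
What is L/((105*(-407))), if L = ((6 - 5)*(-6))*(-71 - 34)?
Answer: -6/407 ≈ -0.014742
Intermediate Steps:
L = 630 (L = (1*(-6))*(-105) = -6*(-105) = 630)
L/((105*(-407))) = 630/((105*(-407))) = 630/(-42735) = 630*(-1/42735) = -6/407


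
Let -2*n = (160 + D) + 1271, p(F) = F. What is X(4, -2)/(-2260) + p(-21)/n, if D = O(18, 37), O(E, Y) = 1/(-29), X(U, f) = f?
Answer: 708919/23446370 ≈ 0.030236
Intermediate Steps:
O(E, Y) = -1/29
D = -1/29 ≈ -0.034483
n = -20749/29 (n = -((160 - 1/29) + 1271)/2 = -(4639/29 + 1271)/2 = -1/2*41498/29 = -20749/29 ≈ -715.48)
X(4, -2)/(-2260) + p(-21)/n = -2/(-2260) - 21/(-20749/29) = -2*(-1/2260) - 21*(-29/20749) = 1/1130 + 609/20749 = 708919/23446370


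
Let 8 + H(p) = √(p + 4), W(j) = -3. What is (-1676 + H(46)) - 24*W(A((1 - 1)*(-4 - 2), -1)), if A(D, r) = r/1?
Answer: -1612 + 5*√2 ≈ -1604.9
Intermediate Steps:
A(D, r) = r (A(D, r) = r*1 = r)
H(p) = -8 + √(4 + p) (H(p) = -8 + √(p + 4) = -8 + √(4 + p))
(-1676 + H(46)) - 24*W(A((1 - 1)*(-4 - 2), -1)) = (-1676 + (-8 + √(4 + 46))) - 24*(-3) = (-1676 + (-8 + √50)) + 72 = (-1676 + (-8 + 5*√2)) + 72 = (-1684 + 5*√2) + 72 = -1612 + 5*√2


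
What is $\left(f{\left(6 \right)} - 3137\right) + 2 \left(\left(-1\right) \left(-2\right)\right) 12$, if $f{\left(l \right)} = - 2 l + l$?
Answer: $-3095$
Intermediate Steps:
$f{\left(l \right)} = - l$
$\left(f{\left(6 \right)} - 3137\right) + 2 \left(\left(-1\right) \left(-2\right)\right) 12 = \left(\left(-1\right) 6 - 3137\right) + 2 \left(\left(-1\right) \left(-2\right)\right) 12 = \left(-6 - 3137\right) + 2 \cdot 2 \cdot 12 = -3143 + 4 \cdot 12 = -3143 + 48 = -3095$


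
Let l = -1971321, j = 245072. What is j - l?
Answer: 2216393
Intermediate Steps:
j - l = 245072 - 1*(-1971321) = 245072 + 1971321 = 2216393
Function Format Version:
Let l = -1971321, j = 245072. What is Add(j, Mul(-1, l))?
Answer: 2216393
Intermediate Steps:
Add(j, Mul(-1, l)) = Add(245072, Mul(-1, -1971321)) = Add(245072, 1971321) = 2216393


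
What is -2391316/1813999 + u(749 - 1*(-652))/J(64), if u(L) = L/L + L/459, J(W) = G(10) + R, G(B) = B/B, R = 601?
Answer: -109564936058/83540095947 ≈ -1.3115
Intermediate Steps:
G(B) = 1
J(W) = 602 (J(W) = 1 + 601 = 602)
u(L) = 1 + L/459 (u(L) = 1 + L*(1/459) = 1 + L/459)
-2391316/1813999 + u(749 - 1*(-652))/J(64) = -2391316/1813999 + (1 + (749 - 1*(-652))/459)/602 = -2391316*1/1813999 + (1 + (749 + 652)/459)*(1/602) = -2391316/1813999 + (1 + (1/459)*1401)*(1/602) = -2391316/1813999 + (1 + 467/153)*(1/602) = -2391316/1813999 + (620/153)*(1/602) = -2391316/1813999 + 310/46053 = -109564936058/83540095947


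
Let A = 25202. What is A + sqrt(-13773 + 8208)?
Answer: 25202 + I*sqrt(5565) ≈ 25202.0 + 74.599*I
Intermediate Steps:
A + sqrt(-13773 + 8208) = 25202 + sqrt(-13773 + 8208) = 25202 + sqrt(-5565) = 25202 + I*sqrt(5565)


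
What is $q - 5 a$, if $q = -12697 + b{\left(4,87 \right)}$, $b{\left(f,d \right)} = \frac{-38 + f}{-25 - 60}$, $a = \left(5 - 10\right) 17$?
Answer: $- \frac{61358}{5} \approx -12272.0$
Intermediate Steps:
$a = -85$ ($a = \left(-5\right) 17 = -85$)
$b{\left(f,d \right)} = \frac{38}{85} - \frac{f}{85}$ ($b{\left(f,d \right)} = \frac{-38 + f}{-85} = \left(-38 + f\right) \left(- \frac{1}{85}\right) = \frac{38}{85} - \frac{f}{85}$)
$q = - \frac{63483}{5}$ ($q = -12697 + \left(\frac{38}{85} - \frac{4}{85}\right) = -12697 + \frac{2}{5} = - \frac{63483}{5} \approx -12697.0$)
$q - 5 a = - \frac{63483}{5} - 5 \left(-85\right) = - \frac{63483}{5} - -425 = - \frac{63483}{5} + 425 = - \frac{61358}{5}$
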